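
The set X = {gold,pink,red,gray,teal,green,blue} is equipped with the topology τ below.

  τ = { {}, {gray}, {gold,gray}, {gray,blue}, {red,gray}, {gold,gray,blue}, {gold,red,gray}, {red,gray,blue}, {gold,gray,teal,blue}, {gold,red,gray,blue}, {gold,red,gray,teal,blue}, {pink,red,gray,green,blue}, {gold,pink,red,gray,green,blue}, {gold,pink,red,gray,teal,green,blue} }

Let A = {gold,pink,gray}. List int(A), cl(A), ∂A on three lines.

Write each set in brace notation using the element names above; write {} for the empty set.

int(A) = {gold,gray}
cl(A)  = {gold,pink,red,gray,teal,green,blue}
∂A     = {pink,red,teal,green,blue}

open subsets of A: {}, {gray}, {gold,gray}; so int(A) = {gold,gray}
closure: X∖int(X∖A) = X∖{} = {gold,pink,red,gray,teal,green,blue}
∂A = {gold,pink,red,gray,teal,green,blue} minus {gold,gray} = {pink,red,teal,green,blue}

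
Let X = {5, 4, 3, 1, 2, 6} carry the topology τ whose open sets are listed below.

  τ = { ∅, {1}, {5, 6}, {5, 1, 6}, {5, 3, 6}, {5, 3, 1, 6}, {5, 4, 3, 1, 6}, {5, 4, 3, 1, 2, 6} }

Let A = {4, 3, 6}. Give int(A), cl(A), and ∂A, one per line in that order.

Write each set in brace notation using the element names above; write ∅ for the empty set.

int(A) = ∅
cl(A)  = {5, 4, 3, 2, 6}
∂A     = {5, 4, 3, 2, 6}

U open, U⊆A: ∅. int(A) = ⋃ = ∅
X∖A={5, 1, 2}, int(X∖A)={1}, hence cl(A)={5, 4, 3, 2, 6}
∂A: remove int from cl → {5, 4, 3, 2, 6}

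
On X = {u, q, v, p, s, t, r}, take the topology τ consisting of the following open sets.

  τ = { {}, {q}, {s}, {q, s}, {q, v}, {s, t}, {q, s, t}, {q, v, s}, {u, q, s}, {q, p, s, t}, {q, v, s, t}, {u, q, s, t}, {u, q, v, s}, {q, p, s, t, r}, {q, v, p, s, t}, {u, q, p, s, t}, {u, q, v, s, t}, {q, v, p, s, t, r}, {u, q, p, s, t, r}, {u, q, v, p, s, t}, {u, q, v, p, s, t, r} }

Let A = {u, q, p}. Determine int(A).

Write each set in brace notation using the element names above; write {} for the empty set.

interior: largest open inside A is {q} (from {}, {q})

{q}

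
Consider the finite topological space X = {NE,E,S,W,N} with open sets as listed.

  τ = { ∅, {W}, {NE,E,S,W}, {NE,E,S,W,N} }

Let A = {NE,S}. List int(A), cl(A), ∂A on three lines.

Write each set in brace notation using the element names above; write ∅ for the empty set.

interior: largest open inside A is ∅ (from ∅)
cl via duality: int({E,W,N}) = {W}, so X∖{W} = {NE,E,S,N}
cl∖int = {NE,E,S,N}

int(A) = ∅
cl(A)  = {NE,E,S,N}
∂A     = {NE,E,S,N}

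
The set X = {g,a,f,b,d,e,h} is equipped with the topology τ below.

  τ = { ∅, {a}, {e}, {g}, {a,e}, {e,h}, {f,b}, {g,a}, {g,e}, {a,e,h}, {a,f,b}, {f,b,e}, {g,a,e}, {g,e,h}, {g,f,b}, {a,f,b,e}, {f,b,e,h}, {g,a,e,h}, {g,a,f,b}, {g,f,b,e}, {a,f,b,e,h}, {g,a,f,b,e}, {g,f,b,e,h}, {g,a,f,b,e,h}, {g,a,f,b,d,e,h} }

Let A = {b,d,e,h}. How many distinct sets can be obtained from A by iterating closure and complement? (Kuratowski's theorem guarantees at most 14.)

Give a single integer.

10

X∖A={g,a,f}, int(X∖A)={g,a}, hence cl(A)={f,b,d,e,h}
Orbit (k=closure, c=complement):
  1. A     = {b,d,e,h}
  2. kA    = {f,b,d,e,h}
  3. cA    = {g,a,f}
  4. ckA   = {g,a}
  5. kcA   = {g,a,f,b,d}
  6. kckA  = {g,a,d}
  7. ckcA  = {e,h}
  8. ckckA = {f,b,e,h}
  9. kckcA = {d,e,h}
  10. ckckcA = {g,a,f,b}
(closed under both — stop)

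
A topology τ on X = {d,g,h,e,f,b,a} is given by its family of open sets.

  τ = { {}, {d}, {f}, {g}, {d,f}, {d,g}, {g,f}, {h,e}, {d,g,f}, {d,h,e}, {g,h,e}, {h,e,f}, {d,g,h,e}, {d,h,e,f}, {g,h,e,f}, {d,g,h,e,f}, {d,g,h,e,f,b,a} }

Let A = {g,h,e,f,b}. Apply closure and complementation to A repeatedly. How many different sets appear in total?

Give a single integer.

6

complement {d,a}; its interior {d}; cl(A) = X∖{d} = {g,h,e,f,b,a}
With k = closure, c = complement:
  1. A     = {g,h,e,f,b}
  2. kA    = {g,h,e,f,b,a}
  3. cA    = {d,a}
  4. ckA   = {d}
  5. kcA   = {d,b,a}
  6. ckcA  = {g,h,e,f}
k, c of each give nothing new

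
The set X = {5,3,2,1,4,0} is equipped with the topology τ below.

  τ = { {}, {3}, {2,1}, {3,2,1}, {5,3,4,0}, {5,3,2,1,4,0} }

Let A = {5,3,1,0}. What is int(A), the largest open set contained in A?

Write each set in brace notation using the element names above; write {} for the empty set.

U open, U⊆A: {}, {3}. int(A) = ⋃ = {3}

{3}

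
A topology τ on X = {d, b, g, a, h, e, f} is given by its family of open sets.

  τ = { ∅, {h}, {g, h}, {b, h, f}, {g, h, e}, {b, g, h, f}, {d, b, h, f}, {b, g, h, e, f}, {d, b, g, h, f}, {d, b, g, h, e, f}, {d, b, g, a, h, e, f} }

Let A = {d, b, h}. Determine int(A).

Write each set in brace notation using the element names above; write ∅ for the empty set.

{h}

interior: largest open inside A is {h} (from ∅, {h})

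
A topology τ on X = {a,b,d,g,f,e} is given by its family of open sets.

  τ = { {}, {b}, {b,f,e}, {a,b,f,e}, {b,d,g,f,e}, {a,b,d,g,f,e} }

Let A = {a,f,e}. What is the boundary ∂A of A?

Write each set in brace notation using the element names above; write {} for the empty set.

{a,d,g,f,e}

opens ⊆ A: {}; union → int = {}
complement {b,d,g}; its interior {b}; cl(A) = X∖{b} = {a,d,g,f,e}
boundary = {a,d,g,f,e} ∖ {} = {a,d,g,f,e}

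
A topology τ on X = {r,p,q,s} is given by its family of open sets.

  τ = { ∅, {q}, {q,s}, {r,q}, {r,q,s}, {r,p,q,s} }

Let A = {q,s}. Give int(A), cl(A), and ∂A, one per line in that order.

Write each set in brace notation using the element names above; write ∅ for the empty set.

int(A) = {q,s}
cl(A)  = {r,p,q,s}
∂A     = {r,p}

interior: largest open inside A is {q,s} (from ∅, {q}, {q,s})
cl via duality: int({r,p}) = ∅, so X∖∅ = {r,p,q,s}
cl∖int = {r,p}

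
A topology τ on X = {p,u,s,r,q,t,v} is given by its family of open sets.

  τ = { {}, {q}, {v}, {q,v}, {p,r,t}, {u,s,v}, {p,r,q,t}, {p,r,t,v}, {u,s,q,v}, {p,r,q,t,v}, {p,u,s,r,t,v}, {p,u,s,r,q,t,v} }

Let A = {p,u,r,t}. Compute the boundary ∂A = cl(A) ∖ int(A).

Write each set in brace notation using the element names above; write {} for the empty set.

{u,s}

interior: largest open inside A is {p,r,t} (from {}, {p,r,t})
cl via duality: int({s,q,v}) = {q,v}, so X∖{q,v} = {p,u,s,r,t}
cl∖int = {u,s}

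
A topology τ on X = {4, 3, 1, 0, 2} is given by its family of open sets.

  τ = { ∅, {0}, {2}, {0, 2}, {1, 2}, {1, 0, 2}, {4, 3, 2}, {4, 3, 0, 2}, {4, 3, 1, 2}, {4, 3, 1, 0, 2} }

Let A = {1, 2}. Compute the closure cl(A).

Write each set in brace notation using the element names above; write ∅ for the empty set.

complement {4, 3, 0}; its interior {0}; cl(A) = X∖{0} = {4, 3, 1, 2}

{4, 3, 1, 2}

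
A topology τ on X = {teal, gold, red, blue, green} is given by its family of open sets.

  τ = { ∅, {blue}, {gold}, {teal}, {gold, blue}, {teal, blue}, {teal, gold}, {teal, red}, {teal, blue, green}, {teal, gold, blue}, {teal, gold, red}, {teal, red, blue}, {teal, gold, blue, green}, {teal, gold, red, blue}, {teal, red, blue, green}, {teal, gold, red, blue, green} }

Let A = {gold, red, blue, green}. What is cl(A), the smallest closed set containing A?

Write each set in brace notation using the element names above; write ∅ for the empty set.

X∖A={teal}, int(X∖A)={teal}, hence cl(A)={gold, red, blue, green}

{gold, red, blue, green}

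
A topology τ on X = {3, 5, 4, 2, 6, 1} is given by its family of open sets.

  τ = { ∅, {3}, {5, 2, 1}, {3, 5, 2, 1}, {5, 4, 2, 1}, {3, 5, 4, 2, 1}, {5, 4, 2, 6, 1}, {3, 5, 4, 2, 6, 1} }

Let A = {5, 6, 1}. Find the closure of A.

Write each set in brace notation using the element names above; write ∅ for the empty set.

X∖A={3, 4, 2}, int(X∖A)={3}, hence cl(A)={5, 4, 2, 6, 1}

{5, 4, 2, 6, 1}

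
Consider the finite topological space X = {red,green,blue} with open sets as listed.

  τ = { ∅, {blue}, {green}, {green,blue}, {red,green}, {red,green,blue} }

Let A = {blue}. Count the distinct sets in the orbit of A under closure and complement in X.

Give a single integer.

2

cl via duality: int({red,green}) = {red,green}, so X∖{red,green} = {blue}
Write k for closure, c for complement:
  1. A     = {blue}
  2. cA    = {red,green}
applying k or c yields no new set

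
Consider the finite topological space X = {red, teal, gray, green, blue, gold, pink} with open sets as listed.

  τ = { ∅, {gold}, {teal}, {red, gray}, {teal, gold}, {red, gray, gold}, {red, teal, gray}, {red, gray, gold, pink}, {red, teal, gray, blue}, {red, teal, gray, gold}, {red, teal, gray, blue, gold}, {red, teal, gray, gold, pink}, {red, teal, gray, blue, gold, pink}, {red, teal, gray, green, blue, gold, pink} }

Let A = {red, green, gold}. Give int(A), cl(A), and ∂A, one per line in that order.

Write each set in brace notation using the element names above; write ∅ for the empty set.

int(A) = {gold}
cl(A)  = {red, gray, green, blue, gold, pink}
∂A     = {red, gray, green, blue, pink}

interior: largest open inside A is {gold} (from ∅, {gold})
cl via duality: int({teal, gray, blue, pink}) = {teal}, so X∖{teal} = {red, gray, green, blue, gold, pink}
cl∖int = {red, gray, green, blue, pink}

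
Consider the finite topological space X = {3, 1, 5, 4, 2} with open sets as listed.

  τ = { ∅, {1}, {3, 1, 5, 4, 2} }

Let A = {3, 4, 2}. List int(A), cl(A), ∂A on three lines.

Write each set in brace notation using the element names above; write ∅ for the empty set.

int(A) = ∅
cl(A)  = {3, 5, 4, 2}
∂A     = {3, 5, 4, 2}

interior: largest open inside A is ∅ (from ∅)
cl via duality: int({1, 5}) = {1}, so X∖{1} = {3, 5, 4, 2}
cl∖int = {3, 5, 4, 2}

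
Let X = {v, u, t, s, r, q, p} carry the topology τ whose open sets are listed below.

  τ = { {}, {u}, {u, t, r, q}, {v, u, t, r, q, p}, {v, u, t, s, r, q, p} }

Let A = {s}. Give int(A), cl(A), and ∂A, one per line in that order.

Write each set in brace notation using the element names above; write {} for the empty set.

interior: largest open inside A is {} (from {})
cl via duality: int({v, u, t, r, q, p}) = {v, u, t, r, q, p}, so X∖{v, u, t, r, q, p} = {s}
cl∖int = {s}

int(A) = {}
cl(A)  = {s}
∂A     = {s}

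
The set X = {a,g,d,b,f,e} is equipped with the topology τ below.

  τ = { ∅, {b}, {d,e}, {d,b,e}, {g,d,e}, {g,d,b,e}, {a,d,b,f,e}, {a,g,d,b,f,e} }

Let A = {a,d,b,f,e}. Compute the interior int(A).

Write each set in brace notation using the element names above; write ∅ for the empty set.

{a,d,b,f,e}

interior: largest open inside A is {a,d,b,f,e} (from ∅, {b}, {d,e}, {d,b,e}, {a,d,b,f,e})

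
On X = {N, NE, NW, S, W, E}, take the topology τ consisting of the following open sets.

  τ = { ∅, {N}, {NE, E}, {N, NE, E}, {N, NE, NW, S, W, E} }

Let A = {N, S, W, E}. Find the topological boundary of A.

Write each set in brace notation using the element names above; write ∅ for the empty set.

{NE, NW, S, W, E}

opens ⊆ A: ∅, {N}; union → int = {N}
complement {NE, NW}; its interior ∅; cl(A) = X∖∅ = {N, NE, NW, S, W, E}
boundary = {N, NE, NW, S, W, E} ∖ {N} = {NE, NW, S, W, E}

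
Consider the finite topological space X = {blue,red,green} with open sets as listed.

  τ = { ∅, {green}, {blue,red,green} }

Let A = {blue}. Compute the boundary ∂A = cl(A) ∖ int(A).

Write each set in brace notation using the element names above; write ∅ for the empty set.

{blue,red}

open subsets of A: ∅; so int(A) = ∅
closure: X∖int(X∖A) = X∖{green} = {blue,red}
∂A = {blue,red} minus ∅ = {blue,red}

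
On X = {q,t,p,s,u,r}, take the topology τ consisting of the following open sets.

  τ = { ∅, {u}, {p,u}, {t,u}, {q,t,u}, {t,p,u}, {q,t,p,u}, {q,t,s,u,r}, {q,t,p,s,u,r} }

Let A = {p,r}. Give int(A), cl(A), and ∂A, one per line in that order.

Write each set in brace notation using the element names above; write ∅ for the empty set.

open subsets of A: ∅; so int(A) = ∅
closure: X∖int(X∖A) = X∖{q,t,u} = {p,s,r}
∂A = {p,s,r} minus ∅ = {p,s,r}

int(A) = ∅
cl(A)  = {p,s,r}
∂A     = {p,s,r}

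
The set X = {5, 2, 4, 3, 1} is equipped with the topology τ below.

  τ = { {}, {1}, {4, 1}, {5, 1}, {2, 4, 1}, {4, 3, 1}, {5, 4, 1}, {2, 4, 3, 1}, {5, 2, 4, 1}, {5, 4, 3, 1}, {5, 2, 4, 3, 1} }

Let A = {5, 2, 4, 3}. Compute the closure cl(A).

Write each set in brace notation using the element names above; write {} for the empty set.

closure: X∖int(X∖A) = X∖{1} = {5, 2, 4, 3}

{5, 2, 4, 3}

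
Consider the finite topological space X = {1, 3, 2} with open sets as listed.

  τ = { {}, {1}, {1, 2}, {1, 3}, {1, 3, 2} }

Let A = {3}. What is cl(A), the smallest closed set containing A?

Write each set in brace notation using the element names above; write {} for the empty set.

{3}

complement {1, 2}; its interior {1, 2}; cl(A) = X∖{1, 2} = {3}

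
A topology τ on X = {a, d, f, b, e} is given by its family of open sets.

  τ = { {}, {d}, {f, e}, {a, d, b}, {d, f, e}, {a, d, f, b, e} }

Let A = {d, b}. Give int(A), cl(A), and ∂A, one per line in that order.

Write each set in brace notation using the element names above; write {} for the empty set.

interior: largest open inside A is {d} (from {}, {d})
cl via duality: int({a, f, e}) = {f, e}, so X∖{f, e} = {a, d, b}
cl∖int = {a, b}

int(A) = {d}
cl(A)  = {a, d, b}
∂A     = {a, b}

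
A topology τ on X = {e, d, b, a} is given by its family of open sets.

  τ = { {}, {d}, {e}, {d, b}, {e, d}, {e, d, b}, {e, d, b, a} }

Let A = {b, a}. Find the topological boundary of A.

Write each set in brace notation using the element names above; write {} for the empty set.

opens ⊆ A: {}; union → int = {}
complement {e, d}; its interior {e, d}; cl(A) = X∖{e, d} = {b, a}
boundary = {b, a} ∖ {} = {b, a}

{b, a}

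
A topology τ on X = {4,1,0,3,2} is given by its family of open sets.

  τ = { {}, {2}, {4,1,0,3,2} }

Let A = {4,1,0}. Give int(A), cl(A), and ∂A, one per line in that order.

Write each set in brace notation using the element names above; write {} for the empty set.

opens ⊆ A: {}; union → int = {}
complement {3,2}; its interior {2}; cl(A) = X∖{2} = {4,1,0,3}
boundary = {4,1,0,3} ∖ {} = {4,1,0,3}

int(A) = {}
cl(A)  = {4,1,0,3}
∂A     = {4,1,0,3}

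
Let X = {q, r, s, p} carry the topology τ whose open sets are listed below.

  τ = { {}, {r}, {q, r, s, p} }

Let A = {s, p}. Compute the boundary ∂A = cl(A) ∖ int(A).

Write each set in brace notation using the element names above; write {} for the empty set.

{q, s, p}

interior: largest open inside A is {} (from {})
cl via duality: int({q, r}) = {r}, so X∖{r} = {q, s, p}
cl∖int = {q, s, p}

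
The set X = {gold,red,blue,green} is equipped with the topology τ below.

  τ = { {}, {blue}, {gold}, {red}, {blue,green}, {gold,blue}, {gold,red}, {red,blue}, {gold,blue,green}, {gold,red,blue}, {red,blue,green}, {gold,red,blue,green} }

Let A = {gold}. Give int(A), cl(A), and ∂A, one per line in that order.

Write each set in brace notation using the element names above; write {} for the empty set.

int(A) = {gold}
cl(A)  = {gold}
∂A     = {}

open subsets of A: {}, {gold}; so int(A) = {gold}
closure: X∖int(X∖A) = X∖{red,blue,green} = {gold}
∂A = {gold} minus {gold} = {}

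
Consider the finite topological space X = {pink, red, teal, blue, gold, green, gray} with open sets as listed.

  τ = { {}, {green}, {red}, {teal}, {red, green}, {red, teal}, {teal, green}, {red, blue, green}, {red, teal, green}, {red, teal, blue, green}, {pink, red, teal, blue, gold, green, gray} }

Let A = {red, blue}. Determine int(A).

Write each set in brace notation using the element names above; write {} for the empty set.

{red}

opens ⊆ A: {}, {red}; union → int = {red}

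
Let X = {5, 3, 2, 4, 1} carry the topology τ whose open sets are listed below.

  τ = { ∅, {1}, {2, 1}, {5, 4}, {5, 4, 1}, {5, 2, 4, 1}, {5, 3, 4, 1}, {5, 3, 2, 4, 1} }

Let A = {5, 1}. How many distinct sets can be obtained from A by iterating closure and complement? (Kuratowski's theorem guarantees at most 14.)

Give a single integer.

10

X∖A={3, 2, 4}, int(X∖A)=∅, hence cl(A)={5, 3, 2, 4, 1}
Orbit (k=closure, c=complement):
  1. A     = {5, 1}
  2. kA    = {5, 3, 2, 4, 1}
  3. cA    = {3, 2, 4}
  4. ckA   = ∅
  5. kcA   = {5, 3, 2, 4}
  6. ckcA  = {1}
  7. kckcA = {3, 2, 1}
  8. ckckcA = {5, 4}
  9. kckckcA = {5, 3, 4}
  10. ckckckcA = {2, 1}
(closed under both — stop)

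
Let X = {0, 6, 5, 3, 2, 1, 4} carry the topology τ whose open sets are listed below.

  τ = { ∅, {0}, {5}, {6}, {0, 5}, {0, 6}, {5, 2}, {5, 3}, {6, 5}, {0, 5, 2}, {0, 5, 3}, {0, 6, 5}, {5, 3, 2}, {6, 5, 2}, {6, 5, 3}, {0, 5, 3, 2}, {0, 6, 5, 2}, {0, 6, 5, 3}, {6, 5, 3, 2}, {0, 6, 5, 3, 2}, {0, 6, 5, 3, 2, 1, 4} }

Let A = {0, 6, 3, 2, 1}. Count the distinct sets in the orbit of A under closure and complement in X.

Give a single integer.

8

closure: X∖int(X∖A) = X∖{5} = {0, 6, 3, 2, 1, 4}
Let k=closure and c=complement:
  1. A     = {0, 6, 3, 2, 1}
  2. kA    = {0, 6, 3, 2, 1, 4}
  3. cA    = {5, 4}
  4. ckA   = {5}
  5. kcA   = {5, 3, 2, 1, 4}
  6. ckcA  = {0, 6}
  7. kckcA = {0, 6, 1, 4}
  8. ckckcA = {5, 3, 2}
— saturated at 8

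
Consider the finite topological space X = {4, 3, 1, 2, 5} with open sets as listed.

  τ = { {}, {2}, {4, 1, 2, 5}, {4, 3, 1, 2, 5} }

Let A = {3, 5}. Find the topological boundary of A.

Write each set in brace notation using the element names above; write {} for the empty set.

{4, 3, 1, 5}

opens ⊆ A: {}; union → int = {}
complement {4, 1, 2}; its interior {2}; cl(A) = X∖{2} = {4, 3, 1, 5}
boundary = {4, 3, 1, 5} ∖ {} = {4, 3, 1, 5}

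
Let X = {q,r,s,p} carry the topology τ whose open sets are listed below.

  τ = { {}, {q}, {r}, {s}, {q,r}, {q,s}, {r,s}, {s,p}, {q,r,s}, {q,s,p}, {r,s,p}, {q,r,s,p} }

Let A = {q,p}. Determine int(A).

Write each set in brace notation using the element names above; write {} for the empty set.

{q}

U open, U⊆A: {}, {q}. int(A) = ⋃ = {q}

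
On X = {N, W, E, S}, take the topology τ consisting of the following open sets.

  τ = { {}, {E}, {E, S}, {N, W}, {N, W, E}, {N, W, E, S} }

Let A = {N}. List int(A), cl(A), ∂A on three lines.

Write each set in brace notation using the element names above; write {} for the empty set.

int(A) = {}
cl(A)  = {N, W}
∂A     = {N, W}

opens ⊆ A: {}; union → int = {}
complement {W, E, S}; its interior {E, S}; cl(A) = X∖{E, S} = {N, W}
boundary = {N, W} ∖ {} = {N, W}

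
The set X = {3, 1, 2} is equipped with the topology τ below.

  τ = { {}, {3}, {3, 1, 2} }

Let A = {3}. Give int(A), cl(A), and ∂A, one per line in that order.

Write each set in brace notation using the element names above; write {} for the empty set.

open subsets of A: {}, {3}; so int(A) = {3}
closure: X∖int(X∖A) = X∖{} = {3, 1, 2}
∂A = {3, 1, 2} minus {3} = {1, 2}

int(A) = {3}
cl(A)  = {3, 1, 2}
∂A     = {1, 2}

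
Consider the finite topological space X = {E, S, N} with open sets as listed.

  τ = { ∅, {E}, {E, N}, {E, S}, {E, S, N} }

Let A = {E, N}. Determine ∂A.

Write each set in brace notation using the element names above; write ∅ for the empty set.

{S}

U open, U⊆A: ∅, {E}, {E, N}. int(A) = ⋃ = {E, N}
X∖A={S}, int(X∖A)=∅, hence cl(A)={E, S, N}
∂A: remove int from cl → {S}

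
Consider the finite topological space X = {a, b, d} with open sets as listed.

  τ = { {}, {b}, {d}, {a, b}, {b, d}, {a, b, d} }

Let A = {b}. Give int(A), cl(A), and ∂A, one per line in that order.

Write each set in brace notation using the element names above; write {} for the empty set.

int(A) = {b}
cl(A)  = {a, b}
∂A     = {a}

open subsets of A: {}, {b}; so int(A) = {b}
closure: X∖int(X∖A) = X∖{d} = {a, b}
∂A = {a, b} minus {b} = {a}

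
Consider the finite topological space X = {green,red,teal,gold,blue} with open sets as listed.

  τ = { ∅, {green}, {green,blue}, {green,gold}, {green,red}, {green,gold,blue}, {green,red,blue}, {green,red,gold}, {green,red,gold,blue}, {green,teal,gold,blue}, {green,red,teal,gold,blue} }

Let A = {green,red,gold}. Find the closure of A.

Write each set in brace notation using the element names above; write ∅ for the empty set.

{green,red,teal,gold,blue}

cl via duality: int({teal,blue}) = ∅, so X∖∅ = {green,red,teal,gold,blue}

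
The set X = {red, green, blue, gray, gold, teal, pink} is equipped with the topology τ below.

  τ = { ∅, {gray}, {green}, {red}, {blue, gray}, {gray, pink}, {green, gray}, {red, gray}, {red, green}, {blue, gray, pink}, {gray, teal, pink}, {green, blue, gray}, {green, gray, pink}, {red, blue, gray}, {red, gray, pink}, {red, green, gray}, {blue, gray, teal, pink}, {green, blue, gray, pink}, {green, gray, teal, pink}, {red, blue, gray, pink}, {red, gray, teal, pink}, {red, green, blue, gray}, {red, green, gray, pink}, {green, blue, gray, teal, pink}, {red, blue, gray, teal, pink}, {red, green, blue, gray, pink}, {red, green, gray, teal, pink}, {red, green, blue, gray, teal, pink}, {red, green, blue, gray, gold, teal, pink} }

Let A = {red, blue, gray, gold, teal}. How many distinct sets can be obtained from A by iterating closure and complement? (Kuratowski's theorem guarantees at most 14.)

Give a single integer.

closure: X∖int(X∖A) = X∖{green} = {red, blue, gray, gold, teal, pink}
Let k=closure and c=complement:
  1. A     = {red, blue, gray, gold, teal}
  2. kA    = {red, blue, gray, gold, teal, pink}
  3. cA    = {green, pink}
  4. ckA   = {green}
  5. kcA   = {green, gold, teal, pink}
  6. kckA  = {green, gold}
  7. ckcA  = {red, blue, gray}
  8. ckckA = {red, blue, gray, teal, pink}
— saturated at 8

8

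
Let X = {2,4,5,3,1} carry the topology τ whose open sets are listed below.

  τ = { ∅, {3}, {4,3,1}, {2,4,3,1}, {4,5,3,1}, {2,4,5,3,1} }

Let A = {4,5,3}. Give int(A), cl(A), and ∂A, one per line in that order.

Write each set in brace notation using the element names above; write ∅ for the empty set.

int(A) = {3}
cl(A)  = {2,4,5,3,1}
∂A     = {2,4,5,1}

interior: largest open inside A is {3} (from ∅, {3})
cl via duality: int({2,1}) = ∅, so X∖∅ = {2,4,5,3,1}
cl∖int = {2,4,5,1}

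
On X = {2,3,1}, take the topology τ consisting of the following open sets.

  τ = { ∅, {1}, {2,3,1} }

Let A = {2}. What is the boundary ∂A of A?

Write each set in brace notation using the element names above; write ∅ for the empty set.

{2,3}

opens ⊆ A: ∅; union → int = ∅
complement {3,1}; its interior {1}; cl(A) = X∖{1} = {2,3}
boundary = {2,3} ∖ ∅ = {2,3}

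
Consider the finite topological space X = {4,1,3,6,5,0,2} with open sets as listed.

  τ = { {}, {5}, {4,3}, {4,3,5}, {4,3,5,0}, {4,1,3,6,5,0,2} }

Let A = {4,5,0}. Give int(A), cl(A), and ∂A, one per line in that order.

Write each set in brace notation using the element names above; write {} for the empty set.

int(A) = {5}
cl(A)  = {4,1,3,6,5,0,2}
∂A     = {4,1,3,6,0,2}

open subsets of A: {}, {5}; so int(A) = {5}
closure: X∖int(X∖A) = X∖{} = {4,1,3,6,5,0,2}
∂A = {4,1,3,6,5,0,2} minus {5} = {4,1,3,6,0,2}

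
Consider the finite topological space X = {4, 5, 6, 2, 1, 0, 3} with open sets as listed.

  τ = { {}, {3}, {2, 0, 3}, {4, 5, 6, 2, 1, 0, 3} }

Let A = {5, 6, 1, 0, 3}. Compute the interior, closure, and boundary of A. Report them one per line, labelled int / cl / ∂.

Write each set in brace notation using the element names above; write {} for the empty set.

interior: largest open inside A is {3} (from {}, {3})
cl via duality: int({4, 2}) = {}, so X∖{} = {4, 5, 6, 2, 1, 0, 3}
cl∖int = {4, 5, 6, 2, 1, 0}

int(A) = {3}
cl(A)  = {4, 5, 6, 2, 1, 0, 3}
∂A     = {4, 5, 6, 2, 1, 0}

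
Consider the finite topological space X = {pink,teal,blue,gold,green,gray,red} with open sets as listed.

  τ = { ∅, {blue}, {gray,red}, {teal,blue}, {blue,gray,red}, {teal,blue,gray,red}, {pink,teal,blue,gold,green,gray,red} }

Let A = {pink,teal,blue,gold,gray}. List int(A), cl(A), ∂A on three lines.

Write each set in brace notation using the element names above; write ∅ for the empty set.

int(A) = {teal,blue}
cl(A)  = {pink,teal,blue,gold,green,gray,red}
∂A     = {pink,gold,green,gray,red}

opens ⊆ A: ∅, {blue}, {teal,blue}; union → int = {teal,blue}
complement {green,red}; its interior ∅; cl(A) = X∖∅ = {pink,teal,blue,gold,green,gray,red}
boundary = {pink,teal,blue,gold,green,gray,red} ∖ {teal,blue} = {pink,gold,green,gray,red}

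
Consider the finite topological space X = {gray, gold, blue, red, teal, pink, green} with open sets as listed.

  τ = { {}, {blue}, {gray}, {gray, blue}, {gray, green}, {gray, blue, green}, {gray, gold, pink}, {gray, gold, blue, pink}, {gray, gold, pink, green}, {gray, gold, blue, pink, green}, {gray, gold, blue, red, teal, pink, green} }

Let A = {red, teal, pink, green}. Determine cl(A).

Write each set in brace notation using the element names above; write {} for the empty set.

complement {gray, gold, blue}; its interior {gray, blue}; cl(A) = X∖{gray, blue} = {gold, red, teal, pink, green}

{gold, red, teal, pink, green}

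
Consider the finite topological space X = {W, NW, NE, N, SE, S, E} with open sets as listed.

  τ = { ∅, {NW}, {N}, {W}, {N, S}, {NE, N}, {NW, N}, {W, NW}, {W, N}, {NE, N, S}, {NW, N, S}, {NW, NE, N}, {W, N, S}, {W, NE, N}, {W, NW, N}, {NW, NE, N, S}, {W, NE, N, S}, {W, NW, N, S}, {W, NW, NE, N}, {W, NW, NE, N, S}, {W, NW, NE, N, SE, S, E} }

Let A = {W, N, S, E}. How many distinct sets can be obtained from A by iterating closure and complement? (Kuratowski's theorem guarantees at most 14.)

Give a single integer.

8

cl via duality: int({NW, NE, SE}) = {NW}, so X∖{NW} = {W, NE, N, SE, S, E}
Write k for closure, c for complement:
  1. A     = {W, N, S, E}
  2. kA    = {W, NE, N, SE, S, E}
  3. cA    = {NW, NE, SE}
  4. ckA   = {NW}
  5. kcA   = {NW, NE, SE, E}
  6. kckA  = {NW, SE, E}
  7. ckcA  = {W, N, S}
  8. ckckA = {W, NE, N, S}
applying k or c yields no new set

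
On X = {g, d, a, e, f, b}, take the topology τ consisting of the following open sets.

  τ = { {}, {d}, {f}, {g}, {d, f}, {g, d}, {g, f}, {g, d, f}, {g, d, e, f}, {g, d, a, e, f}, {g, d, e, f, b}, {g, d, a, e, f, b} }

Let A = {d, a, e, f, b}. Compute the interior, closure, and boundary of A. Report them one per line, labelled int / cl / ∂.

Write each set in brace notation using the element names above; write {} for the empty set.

int(A) = {d, f}
cl(A)  = {d, a, e, f, b}
∂A     = {a, e, b}

open subsets of A: {}, {f}, {d}, {d, f}; so int(A) = {d, f}
closure: X∖int(X∖A) = X∖{g} = {d, a, e, f, b}
∂A = {d, a, e, f, b} minus {d, f} = {a, e, b}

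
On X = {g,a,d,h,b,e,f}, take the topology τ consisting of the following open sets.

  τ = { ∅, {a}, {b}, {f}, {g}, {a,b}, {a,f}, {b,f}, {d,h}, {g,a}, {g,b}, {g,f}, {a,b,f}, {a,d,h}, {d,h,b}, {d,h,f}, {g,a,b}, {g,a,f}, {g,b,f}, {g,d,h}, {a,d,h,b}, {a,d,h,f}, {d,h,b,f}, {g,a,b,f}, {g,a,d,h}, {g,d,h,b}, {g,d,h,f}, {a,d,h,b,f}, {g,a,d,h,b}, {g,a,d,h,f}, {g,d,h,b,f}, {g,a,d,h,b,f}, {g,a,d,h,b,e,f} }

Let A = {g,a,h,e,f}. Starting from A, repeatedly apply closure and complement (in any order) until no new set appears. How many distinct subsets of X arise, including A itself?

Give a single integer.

closure: X∖int(X∖A) = X∖{b} = {g,a,d,h,e,f}
Let k=closure and c=complement:
  1. A     = {g,a,h,e,f}
  2. kA    = {g,a,d,h,e,f}
  3. cA    = {d,b}
  4. ckA   = {b}
  5. kcA   = {d,h,b,e}
  6. kckA  = {b,e}
  7. ckcA  = {g,a,f}
  8. ckckA = {g,a,d,h,f}
  9. kckcA = {g,a,e,f}
  10. ckckcA = {d,h,b}
— saturated at 10

10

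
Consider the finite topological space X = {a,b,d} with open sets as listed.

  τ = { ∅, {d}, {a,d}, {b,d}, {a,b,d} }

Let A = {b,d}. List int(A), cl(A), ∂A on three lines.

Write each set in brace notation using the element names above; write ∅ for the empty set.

int(A) = {b,d}
cl(A)  = {a,b,d}
∂A     = {a}

interior: largest open inside A is {b,d} (from ∅, {d}, {b,d})
cl via duality: int({a}) = ∅, so X∖∅ = {a,b,d}
cl∖int = {a}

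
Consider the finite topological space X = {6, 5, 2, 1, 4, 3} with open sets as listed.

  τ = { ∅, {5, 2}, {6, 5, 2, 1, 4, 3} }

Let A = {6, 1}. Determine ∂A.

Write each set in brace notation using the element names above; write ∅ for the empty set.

U open, U⊆A: ∅. int(A) = ⋃ = ∅
X∖A={5, 2, 4, 3}, int(X∖A)={5, 2}, hence cl(A)={6, 1, 4, 3}
∂A: remove int from cl → {6, 1, 4, 3}

{6, 1, 4, 3}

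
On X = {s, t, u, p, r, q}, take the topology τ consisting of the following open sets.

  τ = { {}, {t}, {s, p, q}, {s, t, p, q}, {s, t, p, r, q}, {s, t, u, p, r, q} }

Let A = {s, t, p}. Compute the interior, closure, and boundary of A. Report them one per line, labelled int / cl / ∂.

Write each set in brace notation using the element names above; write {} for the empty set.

interior: largest open inside A is {t} (from {}, {t})
cl via duality: int({u, r, q}) = {}, so X∖{} = {s, t, u, p, r, q}
cl∖int = {s, u, p, r, q}

int(A) = {t}
cl(A)  = {s, t, u, p, r, q}
∂A     = {s, u, p, r, q}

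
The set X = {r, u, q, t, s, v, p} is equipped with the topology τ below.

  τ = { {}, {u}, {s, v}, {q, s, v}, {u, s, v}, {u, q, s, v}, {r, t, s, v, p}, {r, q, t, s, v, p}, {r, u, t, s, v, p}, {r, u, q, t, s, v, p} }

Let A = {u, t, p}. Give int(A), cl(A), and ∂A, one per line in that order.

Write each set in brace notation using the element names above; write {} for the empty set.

int(A) = {u}
cl(A)  = {r, u, t, p}
∂A     = {r, t, p}

interior: largest open inside A is {u} (from {}, {u})
cl via duality: int({r, q, s, v}) = {q, s, v}, so X∖{q, s, v} = {r, u, t, p}
cl∖int = {r, t, p}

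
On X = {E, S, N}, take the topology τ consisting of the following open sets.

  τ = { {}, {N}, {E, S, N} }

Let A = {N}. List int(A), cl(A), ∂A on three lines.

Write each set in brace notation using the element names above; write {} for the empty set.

int(A) = {N}
cl(A)  = {E, S, N}
∂A     = {E, S}

U open, U⊆A: {}, {N}. int(A) = ⋃ = {N}
X∖A={E, S}, int(X∖A)={}, hence cl(A)={E, S, N}
∂A: remove int from cl → {E, S}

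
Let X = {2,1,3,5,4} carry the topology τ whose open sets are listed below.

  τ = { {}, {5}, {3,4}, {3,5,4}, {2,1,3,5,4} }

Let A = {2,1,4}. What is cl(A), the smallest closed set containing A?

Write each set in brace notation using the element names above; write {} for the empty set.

complement {3,5}; its interior {5}; cl(A) = X∖{5} = {2,1,3,4}

{2,1,3,4}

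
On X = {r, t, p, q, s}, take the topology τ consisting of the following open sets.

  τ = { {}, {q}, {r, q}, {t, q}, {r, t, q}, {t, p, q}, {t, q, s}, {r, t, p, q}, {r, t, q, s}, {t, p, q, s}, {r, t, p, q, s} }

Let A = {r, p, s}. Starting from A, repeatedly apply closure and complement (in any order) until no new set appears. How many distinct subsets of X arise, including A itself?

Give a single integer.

cl via duality: int({t, q}) = {t, q}, so X∖{t, q} = {r, p, s}
Write k for closure, c for complement:
  1. A     = {r, p, s}
  2. cA    = {t, q}
  3. kcA   = {r, t, p, q, s}
  4. ckcA  = {}
applying k or c yields no new set

4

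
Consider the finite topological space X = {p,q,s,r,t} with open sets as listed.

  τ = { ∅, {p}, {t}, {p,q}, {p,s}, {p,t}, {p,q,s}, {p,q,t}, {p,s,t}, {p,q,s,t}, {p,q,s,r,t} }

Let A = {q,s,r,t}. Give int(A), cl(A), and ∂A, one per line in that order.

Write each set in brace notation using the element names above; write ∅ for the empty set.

int(A) = {t}
cl(A)  = {q,s,r,t}
∂A     = {q,s,r}

U open, U⊆A: ∅, {t}. int(A) = ⋃ = {t}
X∖A={p}, int(X∖A)={p}, hence cl(A)={q,s,r,t}
∂A: remove int from cl → {q,s,r}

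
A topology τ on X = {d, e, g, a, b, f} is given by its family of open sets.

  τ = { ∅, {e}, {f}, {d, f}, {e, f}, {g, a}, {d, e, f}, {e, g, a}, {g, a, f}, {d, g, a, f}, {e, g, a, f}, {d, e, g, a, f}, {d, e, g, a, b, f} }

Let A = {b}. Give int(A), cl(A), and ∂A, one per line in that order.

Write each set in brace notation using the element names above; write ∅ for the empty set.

int(A) = ∅
cl(A)  = {b}
∂A     = {b}

U open, U⊆A: ∅. int(A) = ⋃ = ∅
X∖A={d, e, g, a, f}, int(X∖A)={d, e, g, a, f}, hence cl(A)={b}
∂A: remove int from cl → {b}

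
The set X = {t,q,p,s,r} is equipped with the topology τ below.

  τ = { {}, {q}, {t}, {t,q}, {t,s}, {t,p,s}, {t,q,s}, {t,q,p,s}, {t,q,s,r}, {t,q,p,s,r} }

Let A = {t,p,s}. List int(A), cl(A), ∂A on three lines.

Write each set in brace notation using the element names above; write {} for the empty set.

int(A) = {t,p,s}
cl(A)  = {t,p,s,r}
∂A     = {r}

open subsets of A: {}, {t}, {t,s}, {t,p,s}; so int(A) = {t,p,s}
closure: X∖int(X∖A) = X∖{q} = {t,p,s,r}
∂A = {t,p,s,r} minus {t,p,s} = {r}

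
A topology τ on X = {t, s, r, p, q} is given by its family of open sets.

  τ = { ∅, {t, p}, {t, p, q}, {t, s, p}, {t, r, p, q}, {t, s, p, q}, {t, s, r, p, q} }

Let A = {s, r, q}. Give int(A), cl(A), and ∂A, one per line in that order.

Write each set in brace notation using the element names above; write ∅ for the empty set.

opens ⊆ A: ∅; union → int = ∅
complement {t, p}; its interior {t, p}; cl(A) = X∖{t, p} = {s, r, q}
boundary = {s, r, q} ∖ ∅ = {s, r, q}

int(A) = ∅
cl(A)  = {s, r, q}
∂A     = {s, r, q}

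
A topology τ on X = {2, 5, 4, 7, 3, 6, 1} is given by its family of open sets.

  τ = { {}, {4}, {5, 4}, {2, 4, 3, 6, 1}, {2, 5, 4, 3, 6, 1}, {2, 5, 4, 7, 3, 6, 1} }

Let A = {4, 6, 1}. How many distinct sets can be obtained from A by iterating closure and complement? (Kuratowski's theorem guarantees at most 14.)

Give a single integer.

6

closure: X∖int(X∖A) = X∖{} = {2, 5, 4, 7, 3, 6, 1}
Let k=closure and c=complement:
  1. A     = {4, 6, 1}
  2. kA    = {2, 5, 4, 7, 3, 6, 1}
  3. cA    = {2, 5, 7, 3}
  4. ckA   = {}
  5. kcA   = {2, 5, 7, 3, 6, 1}
  6. ckcA  = {4}
— saturated at 6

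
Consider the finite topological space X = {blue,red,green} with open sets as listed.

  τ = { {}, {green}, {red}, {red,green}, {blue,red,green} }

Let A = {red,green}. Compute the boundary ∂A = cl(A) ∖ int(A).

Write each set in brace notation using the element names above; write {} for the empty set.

{blue}

opens ⊆ A: {}, {red}, {green}, {red,green}; union → int = {red,green}
complement {blue}; its interior {}; cl(A) = X∖{} = {blue,red,green}
boundary = {blue,red,green} ∖ {red,green} = {blue}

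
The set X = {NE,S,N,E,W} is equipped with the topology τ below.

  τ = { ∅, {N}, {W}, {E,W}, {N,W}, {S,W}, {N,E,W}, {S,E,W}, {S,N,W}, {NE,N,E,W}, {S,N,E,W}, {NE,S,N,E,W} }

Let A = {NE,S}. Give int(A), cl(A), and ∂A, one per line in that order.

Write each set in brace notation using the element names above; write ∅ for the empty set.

U open, U⊆A: ∅. int(A) = ⋃ = ∅
X∖A={N,E,W}, int(X∖A)={N,E,W}, hence cl(A)={NE,S}
∂A: remove int from cl → {NE,S}

int(A) = ∅
cl(A)  = {NE,S}
∂A     = {NE,S}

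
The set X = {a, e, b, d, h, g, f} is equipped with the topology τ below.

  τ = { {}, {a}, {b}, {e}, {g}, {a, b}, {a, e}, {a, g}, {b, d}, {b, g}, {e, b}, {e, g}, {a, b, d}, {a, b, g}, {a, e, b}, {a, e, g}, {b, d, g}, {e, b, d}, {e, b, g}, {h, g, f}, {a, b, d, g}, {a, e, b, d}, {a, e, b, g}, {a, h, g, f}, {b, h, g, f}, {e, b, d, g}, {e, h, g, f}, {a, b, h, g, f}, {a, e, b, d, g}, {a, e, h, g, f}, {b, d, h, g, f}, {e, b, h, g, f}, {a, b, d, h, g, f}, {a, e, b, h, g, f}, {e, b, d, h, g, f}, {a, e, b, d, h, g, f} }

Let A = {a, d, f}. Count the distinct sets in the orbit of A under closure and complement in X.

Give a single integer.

6

cl via duality: int({e, b, h, g}) = {e, b, g}, so X∖{e, b, g} = {a, d, h, f}
Write k for closure, c for complement:
  1. A     = {a, d, f}
  2. kA    = {a, d, h, f}
  3. cA    = {e, b, h, g}
  4. ckA   = {e, b, g}
  5. kcA   = {e, b, d, h, g, f}
  6. ckcA  = {a}
applying k or c yields no new set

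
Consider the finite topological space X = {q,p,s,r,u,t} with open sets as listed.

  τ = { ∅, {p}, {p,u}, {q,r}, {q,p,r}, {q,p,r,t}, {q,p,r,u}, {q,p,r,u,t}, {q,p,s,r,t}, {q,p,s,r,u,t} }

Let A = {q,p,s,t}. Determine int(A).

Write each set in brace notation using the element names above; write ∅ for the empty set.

interior: largest open inside A is {p} (from ∅, {p})

{p}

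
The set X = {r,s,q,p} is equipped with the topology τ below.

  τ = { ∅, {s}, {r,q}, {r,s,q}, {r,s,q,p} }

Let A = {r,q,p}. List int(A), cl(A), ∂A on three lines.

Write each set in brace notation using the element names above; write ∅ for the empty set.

int(A) = {r,q}
cl(A)  = {r,q,p}
∂A     = {p}

open subsets of A: ∅, {r,q}; so int(A) = {r,q}
closure: X∖int(X∖A) = X∖{s} = {r,q,p}
∂A = {r,q,p} minus {r,q} = {p}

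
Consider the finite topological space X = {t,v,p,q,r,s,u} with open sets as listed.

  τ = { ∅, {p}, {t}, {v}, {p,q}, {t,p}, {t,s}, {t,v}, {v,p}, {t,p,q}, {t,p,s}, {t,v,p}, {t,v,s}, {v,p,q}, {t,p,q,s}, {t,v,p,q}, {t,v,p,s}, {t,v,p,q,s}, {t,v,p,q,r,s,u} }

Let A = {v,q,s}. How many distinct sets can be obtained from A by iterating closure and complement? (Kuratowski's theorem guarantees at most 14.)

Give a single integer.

8

X∖A={t,p,r,u}, int(X∖A)={t,p}, hence cl(A)={v,q,r,s,u}
Orbit (k=closure, c=complement):
  1. A     = {v,q,s}
  2. kA    = {v,q,r,s,u}
  3. cA    = {t,p,r,u}
  4. ckA   = {t,p}
  5. kcA   = {t,p,q,r,s,u}
  6. ckcA  = {v}
  7. kckcA = {v,r,u}
  8. ckckcA = {t,p,q,s}
(closed under both — stop)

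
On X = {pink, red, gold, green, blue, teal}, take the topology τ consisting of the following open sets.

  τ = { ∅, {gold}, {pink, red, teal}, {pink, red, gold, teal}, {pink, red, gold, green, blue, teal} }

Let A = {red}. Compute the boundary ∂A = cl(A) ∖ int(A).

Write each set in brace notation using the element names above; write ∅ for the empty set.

opens ⊆ A: ∅; union → int = ∅
complement {pink, gold, green, blue, teal}; its interior {gold}; cl(A) = X∖{gold} = {pink, red, green, blue, teal}
boundary = {pink, red, green, blue, teal} ∖ ∅ = {pink, red, green, blue, teal}

{pink, red, green, blue, teal}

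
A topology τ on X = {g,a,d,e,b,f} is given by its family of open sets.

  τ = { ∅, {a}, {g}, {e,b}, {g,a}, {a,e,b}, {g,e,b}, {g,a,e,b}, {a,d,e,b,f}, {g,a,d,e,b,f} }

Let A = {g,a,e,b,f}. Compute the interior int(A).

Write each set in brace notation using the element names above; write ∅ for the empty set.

open subsets of A: ∅, {g}, {a}, {e,b}, {g,a}, {a,e,b}, {g,e,b}, {g,a,e,b}; so int(A) = {g,a,e,b}

{g,a,e,b}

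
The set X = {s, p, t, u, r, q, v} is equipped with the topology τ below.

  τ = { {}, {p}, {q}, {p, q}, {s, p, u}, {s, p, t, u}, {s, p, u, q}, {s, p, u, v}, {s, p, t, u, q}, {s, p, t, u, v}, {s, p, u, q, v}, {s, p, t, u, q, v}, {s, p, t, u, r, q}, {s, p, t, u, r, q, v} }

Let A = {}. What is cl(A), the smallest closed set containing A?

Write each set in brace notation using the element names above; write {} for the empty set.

{}

X∖A={s, p, t, u, r, q, v}, int(X∖A)={s, p, t, u, r, q, v}, hence cl(A)={}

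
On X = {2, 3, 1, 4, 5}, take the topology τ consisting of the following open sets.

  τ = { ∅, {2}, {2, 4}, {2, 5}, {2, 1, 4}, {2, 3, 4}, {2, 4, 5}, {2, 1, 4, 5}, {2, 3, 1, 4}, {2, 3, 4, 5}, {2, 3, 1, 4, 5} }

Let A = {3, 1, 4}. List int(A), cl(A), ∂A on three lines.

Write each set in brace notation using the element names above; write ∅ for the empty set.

int(A) = ∅
cl(A)  = {3, 1, 4}
∂A     = {3, 1, 4}

open subsets of A: ∅; so int(A) = ∅
closure: X∖int(X∖A) = X∖{2, 5} = {3, 1, 4}
∂A = {3, 1, 4} minus ∅ = {3, 1, 4}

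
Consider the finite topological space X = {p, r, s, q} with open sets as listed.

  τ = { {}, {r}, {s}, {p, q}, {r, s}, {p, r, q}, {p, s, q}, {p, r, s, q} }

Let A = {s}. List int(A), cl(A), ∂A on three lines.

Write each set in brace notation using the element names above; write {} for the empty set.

open subsets of A: {}, {s}; so int(A) = {s}
closure: X∖int(X∖A) = X∖{p, r, q} = {s}
∂A = {s} minus {s} = {}

int(A) = {s}
cl(A)  = {s}
∂A     = {}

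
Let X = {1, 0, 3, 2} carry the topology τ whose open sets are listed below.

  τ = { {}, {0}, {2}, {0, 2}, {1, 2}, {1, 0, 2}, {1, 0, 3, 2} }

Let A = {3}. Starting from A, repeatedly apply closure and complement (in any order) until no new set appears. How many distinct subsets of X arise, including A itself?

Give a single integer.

4

X∖A={1, 0, 2}, int(X∖A)={1, 0, 2}, hence cl(A)={3}
Orbit (k=closure, c=complement):
  1. A     = {3}
  2. cA    = {1, 0, 2}
  3. kcA   = {1, 0, 3, 2}
  4. ckcA  = {}
(closed under both — stop)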